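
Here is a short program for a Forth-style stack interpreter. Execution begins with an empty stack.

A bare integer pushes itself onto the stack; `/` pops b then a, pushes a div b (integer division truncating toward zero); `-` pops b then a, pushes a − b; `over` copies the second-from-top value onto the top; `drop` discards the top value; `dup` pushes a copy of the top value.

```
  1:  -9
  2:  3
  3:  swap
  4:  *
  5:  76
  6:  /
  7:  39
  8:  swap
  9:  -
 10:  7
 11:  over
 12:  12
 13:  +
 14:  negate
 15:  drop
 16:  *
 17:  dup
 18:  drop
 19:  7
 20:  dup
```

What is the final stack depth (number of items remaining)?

3

-9      -9
3       -9 3
swap    3 -9
*       -27
76      -27 76
/       0
39      0 39
swap    39 0
-       39
7       39 7
over    39 7 39
12      39 7 39 12
+       39 7 51
negate  39 7 -51
drop    39 7
*       273
dup     273 273
drop    273
7       273 7
dup     273 7 7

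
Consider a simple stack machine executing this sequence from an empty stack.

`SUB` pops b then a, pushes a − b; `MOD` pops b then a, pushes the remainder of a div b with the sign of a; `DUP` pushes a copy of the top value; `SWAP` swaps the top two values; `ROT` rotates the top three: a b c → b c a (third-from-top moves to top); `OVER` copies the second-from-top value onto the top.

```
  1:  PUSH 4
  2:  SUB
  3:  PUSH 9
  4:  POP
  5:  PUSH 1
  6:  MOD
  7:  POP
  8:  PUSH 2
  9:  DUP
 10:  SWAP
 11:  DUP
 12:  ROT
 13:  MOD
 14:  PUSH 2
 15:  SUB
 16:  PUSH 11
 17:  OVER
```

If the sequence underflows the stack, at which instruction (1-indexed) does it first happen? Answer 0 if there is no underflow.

PUSH 4  4
SUB  — needs 2 operands, stack has 1 → underflow

2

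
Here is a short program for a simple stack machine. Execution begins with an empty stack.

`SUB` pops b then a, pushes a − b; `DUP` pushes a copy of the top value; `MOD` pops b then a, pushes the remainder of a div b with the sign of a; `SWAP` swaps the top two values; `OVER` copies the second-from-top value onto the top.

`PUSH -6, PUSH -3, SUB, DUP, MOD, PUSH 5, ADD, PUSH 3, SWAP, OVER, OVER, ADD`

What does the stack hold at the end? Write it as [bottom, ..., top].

PUSH -6 : [-6]
PUSH -3 : [-6, -3]
SUB     : [-3]
DUP     : [-3, -3]
MOD     : [0]
PUSH 5  : [0, 5]
ADD     : [5]
PUSH 3  : [5, 3]
SWAP    : [3, 5]
OVER    : [3, 5, 3]
OVER    : [3, 5, 3, 5]
ADD     : [3, 5, 8]

[3, 5, 8]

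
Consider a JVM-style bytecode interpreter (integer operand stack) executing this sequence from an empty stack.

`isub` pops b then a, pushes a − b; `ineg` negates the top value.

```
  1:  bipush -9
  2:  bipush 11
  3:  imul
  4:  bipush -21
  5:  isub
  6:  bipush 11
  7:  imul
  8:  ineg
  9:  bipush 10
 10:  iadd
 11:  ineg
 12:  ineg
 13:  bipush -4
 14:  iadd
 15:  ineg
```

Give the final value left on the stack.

-864

bipush -9   [-9]
bipush 11   [-9, 11]
imul        [-99]
bipush -21  [-99, -21]
isub        [-78]
bipush 11   [-78, 11]
imul        [-858]
ineg        [858]
bipush 10   [858, 10]
iadd        [868]
ineg        [-868]
ineg        [868]
bipush -4   [868, -4]
iadd        [864]
ineg        [-864]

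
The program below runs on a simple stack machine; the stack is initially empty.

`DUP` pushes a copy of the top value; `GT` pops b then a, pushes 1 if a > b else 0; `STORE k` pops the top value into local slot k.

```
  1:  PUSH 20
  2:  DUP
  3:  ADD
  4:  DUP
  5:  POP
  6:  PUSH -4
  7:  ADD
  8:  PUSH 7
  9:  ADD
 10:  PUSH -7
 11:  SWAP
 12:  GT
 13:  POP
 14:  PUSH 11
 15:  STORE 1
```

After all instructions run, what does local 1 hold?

PUSH 20 -> 20
DUP     -> 20 20
ADD     -> 40
DUP     -> 40 40
POP     -> 40
PUSH -4 -> 40 -4
ADD     -> 36
PUSH 7  -> 36 7
ADD     -> 43
PUSH -7 -> 43 -7
SWAP    -> -7 43
GT      -> 0
POP     -> (empty)
PUSH 11 -> 11
STORE 1 -> (empty)

11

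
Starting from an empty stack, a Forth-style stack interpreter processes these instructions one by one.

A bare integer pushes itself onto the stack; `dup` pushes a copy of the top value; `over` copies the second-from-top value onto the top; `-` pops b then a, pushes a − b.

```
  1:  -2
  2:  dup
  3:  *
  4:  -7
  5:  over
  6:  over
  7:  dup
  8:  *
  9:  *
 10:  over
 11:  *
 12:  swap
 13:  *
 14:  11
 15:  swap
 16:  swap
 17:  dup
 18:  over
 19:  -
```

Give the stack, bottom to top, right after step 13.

-2   -> -2
dup  -> -2 -2
*    -> 4
-7   -> 4 -7
over -> 4 -7 4
over -> 4 -7 4 -7
dup  -> 4 -7 4 -7 -7
*    -> 4 -7 4 49
*    -> 4 -7 196
over -> 4 -7 196 -7
*    -> 4 -7 -1372
swap -> 4 -1372 -7
*    -> 4 9604

[4, 9604]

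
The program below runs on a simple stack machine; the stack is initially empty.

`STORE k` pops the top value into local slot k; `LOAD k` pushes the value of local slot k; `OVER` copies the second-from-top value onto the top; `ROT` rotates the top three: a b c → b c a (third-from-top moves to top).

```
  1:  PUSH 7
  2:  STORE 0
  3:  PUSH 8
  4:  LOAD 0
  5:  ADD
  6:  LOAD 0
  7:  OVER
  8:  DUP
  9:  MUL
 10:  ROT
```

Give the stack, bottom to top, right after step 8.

[15, 7, 15, 15]

PUSH 7  -> 7
STORE 0 -> (empty)
PUSH 8  -> 8
LOAD 0  -> 8 7
ADD     -> 15
LOAD 0  -> 15 7
OVER    -> 15 7 15
DUP     -> 15 7 15 15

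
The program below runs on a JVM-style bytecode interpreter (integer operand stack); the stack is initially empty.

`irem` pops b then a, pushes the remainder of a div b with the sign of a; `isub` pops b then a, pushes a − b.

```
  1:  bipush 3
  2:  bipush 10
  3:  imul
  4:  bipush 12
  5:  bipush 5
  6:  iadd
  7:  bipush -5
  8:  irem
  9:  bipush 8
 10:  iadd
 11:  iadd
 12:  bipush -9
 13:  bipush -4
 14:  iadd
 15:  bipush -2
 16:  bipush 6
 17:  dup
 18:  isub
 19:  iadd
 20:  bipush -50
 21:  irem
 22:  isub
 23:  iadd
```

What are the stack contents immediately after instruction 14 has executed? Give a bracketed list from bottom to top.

[40, -13]

bipush 3  : [3]
bipush 10 : [3, 10]
imul      : [30]
bipush 12 : [30, 12]
bipush 5  : [30, 12, 5]
iadd      : [30, 17]
bipush -5 : [30, 17, -5]
irem      : [30, 2]
bipush 8  : [30, 2, 8]
iadd      : [30, 10]
iadd      : [40]
bipush -9 : [40, -9]
bipush -4 : [40, -9, -4]
iadd      : [40, -13]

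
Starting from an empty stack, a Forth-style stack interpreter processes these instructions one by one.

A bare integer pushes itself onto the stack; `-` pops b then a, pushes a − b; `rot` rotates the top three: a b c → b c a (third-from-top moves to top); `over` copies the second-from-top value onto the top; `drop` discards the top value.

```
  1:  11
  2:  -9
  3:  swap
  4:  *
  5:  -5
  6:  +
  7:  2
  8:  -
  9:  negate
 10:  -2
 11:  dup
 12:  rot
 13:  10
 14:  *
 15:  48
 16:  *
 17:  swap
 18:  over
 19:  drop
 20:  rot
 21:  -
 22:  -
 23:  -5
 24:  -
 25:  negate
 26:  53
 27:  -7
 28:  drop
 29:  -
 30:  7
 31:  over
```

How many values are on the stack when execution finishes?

11     -> [11]
-9     -> [11, -9]
swap   -> [-9, 11]
*      -> [-99]
-5     -> [-99, -5]
+      -> [-104]
2      -> [-104, 2]
-      -> [-106]
negate -> [106]
-2     -> [106, -2]
dup    -> [106, -2, -2]
rot    -> [-2, -2, 106]
10     -> [-2, -2, 106, 10]
*      -> [-2, -2, 1060]
48     -> [-2, -2, 1060, 48]
*      -> [-2, -2, 50880]
swap   -> [-2, 50880, -2]
over   -> [-2, 50880, -2, 50880]
drop   -> [-2, 50880, -2]
rot    -> [50880, -2, -2]
-      -> [50880, 0]
-      -> [50880]
-5     -> [50880, -5]
-      -> [50885]
negate -> [-50885]
53     -> [-50885, 53]
-7     -> [-50885, 53, -7]
drop   -> [-50885, 53]
-      -> [-50938]
7      -> [-50938, 7]
over   -> [-50938, 7, -50938]

3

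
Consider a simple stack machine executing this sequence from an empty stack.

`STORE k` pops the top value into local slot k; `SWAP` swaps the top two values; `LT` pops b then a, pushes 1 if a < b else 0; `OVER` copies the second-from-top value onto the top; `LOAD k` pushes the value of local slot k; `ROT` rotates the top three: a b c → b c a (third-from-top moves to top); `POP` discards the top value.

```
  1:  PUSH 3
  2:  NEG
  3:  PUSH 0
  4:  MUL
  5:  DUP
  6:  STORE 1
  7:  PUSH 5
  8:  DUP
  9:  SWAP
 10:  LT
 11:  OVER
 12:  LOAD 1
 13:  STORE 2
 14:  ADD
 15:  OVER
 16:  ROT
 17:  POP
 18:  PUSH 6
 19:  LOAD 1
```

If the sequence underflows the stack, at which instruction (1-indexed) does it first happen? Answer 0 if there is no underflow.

PUSH 3   [3]
NEG      [-3]
PUSH 0   [-3, 0]
MUL      [0]
DUP      [0, 0]
STORE 1  [0]
PUSH 5   [0, 5]
DUP      [0, 5, 5]
SWAP     [0, 5, 5]
LT       [0, 0]
OVER     [0, 0, 0]
LOAD 1   [0, 0, 0, 0]
STORE 2  [0, 0, 0]
ADD      [0, 0]
OVER     [0, 0, 0]
ROT      [0, 0, 0]
POP      [0, 0]
PUSH 6   [0, 0, 6]
LOAD 1   [0, 0, 6, 0]

0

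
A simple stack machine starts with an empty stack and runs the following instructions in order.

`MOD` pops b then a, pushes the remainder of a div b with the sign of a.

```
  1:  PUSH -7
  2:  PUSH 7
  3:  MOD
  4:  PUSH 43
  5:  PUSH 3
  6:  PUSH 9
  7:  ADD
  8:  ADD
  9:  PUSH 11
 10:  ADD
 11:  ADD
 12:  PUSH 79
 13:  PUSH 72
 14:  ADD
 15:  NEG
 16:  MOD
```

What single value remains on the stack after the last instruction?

66

PUSH -7 -> -7
PUSH 7  -> -7 7
MOD     -> 0
PUSH 43 -> 0 43
PUSH 3  -> 0 43 3
PUSH 9  -> 0 43 3 9
ADD     -> 0 43 12
ADD     -> 0 55
PUSH 11 -> 0 55 11
ADD     -> 0 66
ADD     -> 66
PUSH 79 -> 66 79
PUSH 72 -> 66 79 72
ADD     -> 66 151
NEG     -> 66 -151
MOD     -> 66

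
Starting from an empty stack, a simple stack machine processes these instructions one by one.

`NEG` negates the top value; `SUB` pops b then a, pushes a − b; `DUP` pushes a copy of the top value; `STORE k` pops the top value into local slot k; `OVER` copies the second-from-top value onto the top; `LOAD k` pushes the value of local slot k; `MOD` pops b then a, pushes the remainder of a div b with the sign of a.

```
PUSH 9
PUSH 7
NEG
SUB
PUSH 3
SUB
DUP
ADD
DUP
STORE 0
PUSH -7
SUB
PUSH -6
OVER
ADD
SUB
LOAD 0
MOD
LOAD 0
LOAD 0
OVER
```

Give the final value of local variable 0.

26

PUSH 9  → 9
PUSH 7  → 9 7
NEG     → 9 -7
SUB     → 16
PUSH 3  → 16 3
SUB     → 13
DUP     → 13 13
ADD     → 26
DUP     → 26 26
STORE 0 → 26
PUSH -7 → 26 -7
SUB     → 33
PUSH -6 → 33 -6
OVER    → 33 -6 33
ADD     → 33 27
SUB     → 6
LOAD 0  → 6 26
MOD     → 6
LOAD 0  → 6 26
LOAD 0  → 6 26 26
OVER    → 6 26 26 26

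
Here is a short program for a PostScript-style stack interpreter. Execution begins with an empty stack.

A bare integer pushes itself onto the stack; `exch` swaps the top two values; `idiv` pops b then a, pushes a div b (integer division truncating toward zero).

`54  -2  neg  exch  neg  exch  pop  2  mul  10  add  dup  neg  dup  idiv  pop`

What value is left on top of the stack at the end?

54   → [54]
-2   → [54, -2]
neg  → [54, 2]
exch → [2, 54]
neg  → [2, -54]
exch → [-54, 2]
pop  → [-54]
2    → [-54, 2]
mul  → [-108]
10   → [-108, 10]
add  → [-98]
dup  → [-98, -98]
neg  → [-98, 98]
dup  → [-98, 98, 98]
idiv → [-98, 1]
pop  → [-98]

-98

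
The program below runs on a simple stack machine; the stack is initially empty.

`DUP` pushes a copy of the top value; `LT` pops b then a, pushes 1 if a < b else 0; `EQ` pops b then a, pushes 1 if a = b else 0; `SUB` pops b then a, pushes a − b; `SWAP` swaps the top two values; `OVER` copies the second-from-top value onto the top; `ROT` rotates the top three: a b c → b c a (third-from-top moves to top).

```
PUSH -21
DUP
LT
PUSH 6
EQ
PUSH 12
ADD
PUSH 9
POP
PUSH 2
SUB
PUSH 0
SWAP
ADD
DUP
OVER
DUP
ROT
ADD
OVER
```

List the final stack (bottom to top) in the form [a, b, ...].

PUSH -21 -> -21
DUP      -> -21 -21
LT       -> 0
PUSH 6   -> 0 6
EQ       -> 0
PUSH 12  -> 0 12
ADD      -> 12
PUSH 9   -> 12 9
POP      -> 12
PUSH 2   -> 12 2
SUB      -> 10
PUSH 0   -> 10 0
SWAP     -> 0 10
ADD      -> 10
DUP      -> 10 10
OVER     -> 10 10 10
DUP      -> 10 10 10 10
ROT      -> 10 10 10 10
ADD      -> 10 10 20
OVER     -> 10 10 20 10

[10, 10, 20, 10]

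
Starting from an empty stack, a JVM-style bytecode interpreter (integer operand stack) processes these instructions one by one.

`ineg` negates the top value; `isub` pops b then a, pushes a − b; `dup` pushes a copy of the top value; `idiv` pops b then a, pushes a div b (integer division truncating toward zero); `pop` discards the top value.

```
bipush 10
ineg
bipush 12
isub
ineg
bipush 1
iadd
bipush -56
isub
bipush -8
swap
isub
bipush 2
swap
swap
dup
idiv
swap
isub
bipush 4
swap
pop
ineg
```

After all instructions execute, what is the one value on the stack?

-4

bipush 10  -> 10
ineg       -> -10
bipush 12  -> -10 12
isub       -> -22
ineg       -> 22
bipush 1   -> 22 1
iadd       -> 23
bipush -56 -> 23 -56
isub       -> 79
bipush -8  -> 79 -8
swap       -> -8 79
isub       -> -87
bipush 2   -> -87 2
swap       -> 2 -87
swap       -> -87 2
dup        -> -87 2 2
idiv       -> -87 1
swap       -> 1 -87
isub       -> 88
bipush 4   -> 88 4
swap       -> 4 88
pop        -> 4
ineg       -> -4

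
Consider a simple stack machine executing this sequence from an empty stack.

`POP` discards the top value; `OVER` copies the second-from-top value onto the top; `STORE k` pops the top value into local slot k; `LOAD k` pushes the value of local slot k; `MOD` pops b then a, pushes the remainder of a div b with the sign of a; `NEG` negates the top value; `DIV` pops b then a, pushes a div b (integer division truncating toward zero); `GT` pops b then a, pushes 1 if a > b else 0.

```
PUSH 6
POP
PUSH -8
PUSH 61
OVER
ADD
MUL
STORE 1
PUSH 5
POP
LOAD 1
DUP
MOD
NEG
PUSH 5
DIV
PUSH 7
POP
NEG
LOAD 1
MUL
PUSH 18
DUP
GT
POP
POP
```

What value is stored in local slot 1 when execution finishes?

PUSH 6  : [6]
POP     : []
PUSH -8 : [-8]
PUSH 61 : [-8, 61]
OVER    : [-8, 61, -8]
ADD     : [-8, 53]
MUL     : [-424]
STORE 1 : []
PUSH 5  : [5]
POP     : []
LOAD 1  : [-424]
DUP     : [-424, -424]
MOD     : [0]
NEG     : [0]
PUSH 5  : [0, 5]
DIV     : [0]
PUSH 7  : [0, 7]
POP     : [0]
NEG     : [0]
LOAD 1  : [0, -424]
MUL     : [0]
PUSH 18 : [0, 18]
DUP     : [0, 18, 18]
GT      : [0, 0]
POP     : [0]
POP     : []

-424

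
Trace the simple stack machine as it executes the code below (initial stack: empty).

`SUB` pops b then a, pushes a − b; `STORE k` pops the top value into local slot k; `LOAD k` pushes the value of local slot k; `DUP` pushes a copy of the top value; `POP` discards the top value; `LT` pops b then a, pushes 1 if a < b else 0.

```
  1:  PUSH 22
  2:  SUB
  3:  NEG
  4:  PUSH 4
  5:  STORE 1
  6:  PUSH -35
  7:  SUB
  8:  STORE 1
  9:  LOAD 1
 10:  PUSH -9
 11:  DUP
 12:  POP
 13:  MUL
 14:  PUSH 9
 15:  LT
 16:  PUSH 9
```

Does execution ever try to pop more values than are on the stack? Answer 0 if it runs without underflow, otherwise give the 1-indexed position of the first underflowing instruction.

2

PUSH 22  22
SUB  — needs 2 operands, stack has 1 → underflow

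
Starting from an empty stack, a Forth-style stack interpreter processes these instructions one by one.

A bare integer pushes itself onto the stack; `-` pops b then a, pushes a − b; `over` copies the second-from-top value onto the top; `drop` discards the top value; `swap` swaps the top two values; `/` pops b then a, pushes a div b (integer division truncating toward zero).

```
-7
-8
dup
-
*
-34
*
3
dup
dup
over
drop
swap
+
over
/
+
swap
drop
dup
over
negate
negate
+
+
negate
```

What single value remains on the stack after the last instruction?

-7     -> -7
-8     -> -7 -8
dup    -> -7 -8 -8
-      -> -7 0
*      -> 0
-34    -> 0 -34
*      -> 0
3      -> 0 3
dup    -> 0 3 3
dup    -> 0 3 3 3
over   -> 0 3 3 3 3
drop   -> 0 3 3 3
swap   -> 0 3 3 3
+      -> 0 3 6
over   -> 0 3 6 3
/      -> 0 3 2
+      -> 0 5
swap   -> 5 0
drop   -> 5
dup    -> 5 5
over   -> 5 5 5
negate -> 5 5 -5
negate -> 5 5 5
+      -> 5 10
+      -> 15
negate -> -15

-15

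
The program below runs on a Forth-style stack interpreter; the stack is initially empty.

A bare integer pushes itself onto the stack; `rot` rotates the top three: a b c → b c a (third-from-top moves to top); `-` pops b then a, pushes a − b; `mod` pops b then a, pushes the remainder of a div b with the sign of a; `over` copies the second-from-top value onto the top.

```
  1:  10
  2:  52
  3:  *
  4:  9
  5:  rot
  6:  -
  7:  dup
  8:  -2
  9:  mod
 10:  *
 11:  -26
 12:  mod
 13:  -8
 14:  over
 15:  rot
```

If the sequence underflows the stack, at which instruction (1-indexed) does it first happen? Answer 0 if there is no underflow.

5

10 → [10]
52 → [10, 52]
*  → [520]
9  → [520, 9]
rot  — needs 3 operands, stack has 2 → underflow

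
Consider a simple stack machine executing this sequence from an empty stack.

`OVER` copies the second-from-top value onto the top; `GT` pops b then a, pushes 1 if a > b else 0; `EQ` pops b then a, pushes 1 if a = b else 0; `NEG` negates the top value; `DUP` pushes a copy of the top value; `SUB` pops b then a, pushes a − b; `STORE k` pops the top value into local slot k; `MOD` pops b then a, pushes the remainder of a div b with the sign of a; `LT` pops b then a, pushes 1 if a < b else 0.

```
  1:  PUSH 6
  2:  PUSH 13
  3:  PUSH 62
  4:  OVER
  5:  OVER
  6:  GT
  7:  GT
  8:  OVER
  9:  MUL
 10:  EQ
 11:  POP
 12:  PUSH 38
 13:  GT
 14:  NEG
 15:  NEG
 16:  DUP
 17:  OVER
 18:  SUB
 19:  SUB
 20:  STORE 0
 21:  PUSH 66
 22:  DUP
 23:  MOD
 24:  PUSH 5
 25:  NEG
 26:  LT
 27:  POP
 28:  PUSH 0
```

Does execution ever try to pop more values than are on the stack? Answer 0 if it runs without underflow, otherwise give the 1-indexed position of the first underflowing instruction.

PUSH 6  -> 6
PUSH 13 -> 6 13
PUSH 62 -> 6 13 62
OVER    -> 6 13 62 13
OVER    -> 6 13 62 13 62
GT      -> 6 13 62 0
GT      -> 6 13 1
OVER    -> 6 13 1 13
MUL     -> 6 13 13
EQ      -> 6 1
POP     -> 6
PUSH 38 -> 6 38
GT      -> 0
NEG     -> 0
NEG     -> 0
DUP     -> 0 0
OVER    -> 0 0 0
SUB     -> 0 0
SUB     -> 0
STORE 0 -> (empty)
PUSH 66 -> 66
DUP     -> 66 66
MOD     -> 0
PUSH 5  -> 0 5
NEG     -> 0 -5
LT      -> 0
POP     -> (empty)
PUSH 0  -> 0

0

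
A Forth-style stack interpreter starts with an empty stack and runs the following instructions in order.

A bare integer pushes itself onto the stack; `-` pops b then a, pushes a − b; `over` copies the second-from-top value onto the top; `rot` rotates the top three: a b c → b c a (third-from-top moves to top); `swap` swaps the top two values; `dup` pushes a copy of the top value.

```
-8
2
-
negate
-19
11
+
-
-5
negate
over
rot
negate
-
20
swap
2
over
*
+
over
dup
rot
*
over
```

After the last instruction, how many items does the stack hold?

-8     : -8
2      : -8 2
-      : -10
negate : 10
-19    : 10 -19
11     : 10 -19 11
+      : 10 -8
-      : 18
-5     : 18 -5
negate : 18 5
over   : 18 5 18
rot    : 5 18 18
negate : 5 18 -18
-      : 5 36
20     : 5 36 20
swap   : 5 20 36
2      : 5 20 36 2
over   : 5 20 36 2 36
*      : 5 20 36 72
+      : 5 20 108
over   : 5 20 108 20
dup    : 5 20 108 20 20
rot    : 5 20 20 20 108
*      : 5 20 20 2160
over   : 5 20 20 2160 20

5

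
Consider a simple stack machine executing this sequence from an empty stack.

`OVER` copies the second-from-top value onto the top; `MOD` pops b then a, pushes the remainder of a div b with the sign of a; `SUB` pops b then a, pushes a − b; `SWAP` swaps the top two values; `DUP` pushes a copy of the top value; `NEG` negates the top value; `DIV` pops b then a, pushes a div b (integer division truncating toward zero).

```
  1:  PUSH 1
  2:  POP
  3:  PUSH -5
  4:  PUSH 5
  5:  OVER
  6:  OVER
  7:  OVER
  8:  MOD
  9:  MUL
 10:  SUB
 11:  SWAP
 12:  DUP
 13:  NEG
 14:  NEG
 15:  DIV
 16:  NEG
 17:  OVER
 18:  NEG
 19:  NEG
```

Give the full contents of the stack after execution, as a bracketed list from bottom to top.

PUSH 1   1
POP      (empty)
PUSH -5  -5
PUSH 5   -5 5
OVER     -5 5 -5
OVER     -5 5 -5 5
OVER     -5 5 -5 5 -5
MOD      -5 5 -5 0
MUL      -5 5 0
SUB      -5 5
SWAP     5 -5
DUP      5 -5 -5
NEG      5 -5 5
NEG      5 -5 -5
DIV      5 1
NEG      5 -1
OVER     5 -1 5
NEG      5 -1 -5
NEG      5 -1 5

[5, -1, 5]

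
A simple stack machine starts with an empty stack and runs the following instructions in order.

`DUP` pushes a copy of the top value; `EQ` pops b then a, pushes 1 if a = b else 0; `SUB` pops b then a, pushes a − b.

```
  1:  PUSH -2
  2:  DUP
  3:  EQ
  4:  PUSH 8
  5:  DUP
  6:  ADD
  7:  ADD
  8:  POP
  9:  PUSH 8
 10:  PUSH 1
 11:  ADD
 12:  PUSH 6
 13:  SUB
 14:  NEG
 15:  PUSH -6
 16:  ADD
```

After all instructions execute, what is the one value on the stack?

-9

PUSH -2 → [-2]
DUP     → [-2, -2]
EQ      → [1]
PUSH 8  → [1, 8]
DUP     → [1, 8, 8]
ADD     → [1, 16]
ADD     → [17]
POP     → []
PUSH 8  → [8]
PUSH 1  → [8, 1]
ADD     → [9]
PUSH 6  → [9, 6]
SUB     → [3]
NEG     → [-3]
PUSH -6 → [-3, -6]
ADD     → [-9]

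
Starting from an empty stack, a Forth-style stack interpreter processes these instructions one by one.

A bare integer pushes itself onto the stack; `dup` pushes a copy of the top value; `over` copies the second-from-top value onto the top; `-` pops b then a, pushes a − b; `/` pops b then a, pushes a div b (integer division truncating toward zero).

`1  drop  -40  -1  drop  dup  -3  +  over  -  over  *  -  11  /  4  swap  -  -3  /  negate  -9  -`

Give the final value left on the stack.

15

1      -> 1
drop   -> (empty)
-40    -> -40
-1     -> -40 -1
drop   -> -40
dup    -> -40 -40
-3     -> -40 -40 -3
+      -> -40 -43
over   -> -40 -43 -40
-      -> -40 -3
over   -> -40 -3 -40
*      -> -40 120
-      -> -160
11     -> -160 11
/      -> -14
4      -> -14 4
swap   -> 4 -14
-      -> 18
-3     -> 18 -3
/      -> -6
negate -> 6
-9     -> 6 -9
-      -> 15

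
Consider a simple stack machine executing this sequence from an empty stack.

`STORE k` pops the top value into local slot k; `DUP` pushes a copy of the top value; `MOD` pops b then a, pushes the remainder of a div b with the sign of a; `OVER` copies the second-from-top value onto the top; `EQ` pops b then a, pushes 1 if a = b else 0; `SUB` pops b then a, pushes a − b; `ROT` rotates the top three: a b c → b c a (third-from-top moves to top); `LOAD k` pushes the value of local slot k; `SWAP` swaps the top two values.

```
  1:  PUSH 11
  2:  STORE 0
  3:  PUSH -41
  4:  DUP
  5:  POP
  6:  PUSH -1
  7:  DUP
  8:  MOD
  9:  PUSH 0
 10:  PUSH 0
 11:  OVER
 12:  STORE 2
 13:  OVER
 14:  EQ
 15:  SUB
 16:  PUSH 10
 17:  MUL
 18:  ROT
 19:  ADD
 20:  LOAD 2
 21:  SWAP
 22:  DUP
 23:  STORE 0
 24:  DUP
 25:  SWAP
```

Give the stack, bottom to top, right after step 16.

[-41, 0, -1, 10]

PUSH 11  → 11
STORE 0  → (empty)
PUSH -41 → -41
DUP      → -41 -41
POP      → -41
PUSH -1  → -41 -1
DUP      → -41 -1 -1
MOD      → -41 0
PUSH 0   → -41 0 0
PUSH 0   → -41 0 0 0
OVER     → -41 0 0 0 0
STORE 2  → -41 0 0 0
OVER     → -41 0 0 0 0
EQ       → -41 0 0 1
SUB      → -41 0 -1
PUSH 10  → -41 0 -1 10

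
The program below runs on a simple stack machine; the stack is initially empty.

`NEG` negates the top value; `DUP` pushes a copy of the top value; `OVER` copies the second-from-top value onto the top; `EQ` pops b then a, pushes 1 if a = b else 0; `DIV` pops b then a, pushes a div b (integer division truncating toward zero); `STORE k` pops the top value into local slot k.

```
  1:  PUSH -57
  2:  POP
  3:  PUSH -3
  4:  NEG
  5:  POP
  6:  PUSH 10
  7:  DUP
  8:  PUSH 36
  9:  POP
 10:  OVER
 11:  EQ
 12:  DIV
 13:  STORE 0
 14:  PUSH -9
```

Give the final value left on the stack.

-9

PUSH -57 : -57
POP      : (empty)
PUSH -3  : -3
NEG      : 3
POP      : (empty)
PUSH 10  : 10
DUP      : 10 10
PUSH 36  : 10 10 36
POP      : 10 10
OVER     : 10 10 10
EQ       : 10 1
DIV      : 10
STORE 0  : (empty)
PUSH -9  : -9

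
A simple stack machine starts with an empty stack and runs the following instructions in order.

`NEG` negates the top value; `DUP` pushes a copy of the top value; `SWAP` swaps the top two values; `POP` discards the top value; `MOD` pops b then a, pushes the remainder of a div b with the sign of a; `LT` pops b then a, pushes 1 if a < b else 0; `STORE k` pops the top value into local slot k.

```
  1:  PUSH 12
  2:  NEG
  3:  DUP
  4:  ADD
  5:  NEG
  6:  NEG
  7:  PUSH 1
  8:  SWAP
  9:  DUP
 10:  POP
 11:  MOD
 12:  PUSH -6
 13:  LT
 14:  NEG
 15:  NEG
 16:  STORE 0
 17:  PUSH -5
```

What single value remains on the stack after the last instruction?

-5

PUSH 12 : 12
NEG     : -12
DUP     : -12 -12
ADD     : -24
NEG     : 24
NEG     : -24
PUSH 1  : -24 1
SWAP    : 1 -24
DUP     : 1 -24 -24
POP     : 1 -24
MOD     : 1
PUSH -6 : 1 -6
LT      : 0
NEG     : 0
NEG     : 0
STORE 0 : (empty)
PUSH -5 : -5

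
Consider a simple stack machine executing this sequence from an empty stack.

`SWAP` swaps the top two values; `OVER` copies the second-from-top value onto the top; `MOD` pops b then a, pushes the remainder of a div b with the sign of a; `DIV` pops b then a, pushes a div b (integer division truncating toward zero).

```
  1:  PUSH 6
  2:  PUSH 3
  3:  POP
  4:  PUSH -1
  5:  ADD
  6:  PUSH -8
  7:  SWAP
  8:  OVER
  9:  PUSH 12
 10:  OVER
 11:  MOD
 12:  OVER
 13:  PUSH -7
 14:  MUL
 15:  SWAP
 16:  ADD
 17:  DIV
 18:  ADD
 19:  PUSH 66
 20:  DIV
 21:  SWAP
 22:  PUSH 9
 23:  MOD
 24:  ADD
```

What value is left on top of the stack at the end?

-8

PUSH 6  -> [6]
PUSH 3  -> [6, 3]
POP     -> [6]
PUSH -1 -> [6, -1]
ADD     -> [5]
PUSH -8 -> [5, -8]
SWAP    -> [-8, 5]
OVER    -> [-8, 5, -8]
PUSH 12 -> [-8, 5, -8, 12]
OVER    -> [-8, 5, -8, 12, -8]
MOD     -> [-8, 5, -8, 4]
OVER    -> [-8, 5, -8, 4, -8]
PUSH -7 -> [-8, 5, -8, 4, -8, -7]
MUL     -> [-8, 5, -8, 4, 56]
SWAP    -> [-8, 5, -8, 56, 4]
ADD     -> [-8, 5, -8, 60]
DIV     -> [-8, 5, 0]
ADD     -> [-8, 5]
PUSH 66 -> [-8, 5, 66]
DIV     -> [-8, 0]
SWAP    -> [0, -8]
PUSH 9  -> [0, -8, 9]
MOD     -> [0, -8]
ADD     -> [-8]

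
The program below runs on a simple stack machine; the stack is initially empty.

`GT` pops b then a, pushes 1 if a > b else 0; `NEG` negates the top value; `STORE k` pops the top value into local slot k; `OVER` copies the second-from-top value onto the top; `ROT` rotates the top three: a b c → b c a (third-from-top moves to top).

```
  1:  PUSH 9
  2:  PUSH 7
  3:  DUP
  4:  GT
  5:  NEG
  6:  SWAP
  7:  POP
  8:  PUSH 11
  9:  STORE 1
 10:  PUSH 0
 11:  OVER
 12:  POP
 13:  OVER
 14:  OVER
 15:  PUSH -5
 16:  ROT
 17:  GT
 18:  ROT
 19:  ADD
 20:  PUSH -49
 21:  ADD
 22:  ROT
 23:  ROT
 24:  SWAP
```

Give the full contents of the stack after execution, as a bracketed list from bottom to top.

[-49, 0, 0]

PUSH 9   -> 9
PUSH 7   -> 9 7
DUP      -> 9 7 7
GT       -> 9 0
NEG      -> 9 0
SWAP     -> 0 9
POP      -> 0
PUSH 11  -> 0 11
STORE 1  -> 0
PUSH 0   -> 0 0
OVER     -> 0 0 0
POP      -> 0 0
OVER     -> 0 0 0
OVER     -> 0 0 0 0
PUSH -5  -> 0 0 0 0 -5
ROT      -> 0 0 0 -5 0
GT       -> 0 0 0 0
ROT      -> 0 0 0 0
ADD      -> 0 0 0
PUSH -49 -> 0 0 0 -49
ADD      -> 0 0 -49
ROT      -> 0 -49 0
ROT      -> -49 0 0
SWAP     -> -49 0 0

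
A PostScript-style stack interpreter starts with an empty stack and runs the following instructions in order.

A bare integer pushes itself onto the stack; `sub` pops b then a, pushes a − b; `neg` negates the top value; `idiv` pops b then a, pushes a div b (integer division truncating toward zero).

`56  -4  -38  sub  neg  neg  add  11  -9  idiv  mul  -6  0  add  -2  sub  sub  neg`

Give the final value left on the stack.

56   : [56]
-4   : [56, -4]
-38  : [56, -4, -38]
sub  : [56, 34]
neg  : [56, -34]
neg  : [56, 34]
add  : [90]
11   : [90, 11]
-9   : [90, 11, -9]
idiv : [90, -1]
mul  : [-90]
-6   : [-90, -6]
0    : [-90, -6, 0]
add  : [-90, -6]
-2   : [-90, -6, -2]
sub  : [-90, -4]
sub  : [-86]
neg  : [86]

86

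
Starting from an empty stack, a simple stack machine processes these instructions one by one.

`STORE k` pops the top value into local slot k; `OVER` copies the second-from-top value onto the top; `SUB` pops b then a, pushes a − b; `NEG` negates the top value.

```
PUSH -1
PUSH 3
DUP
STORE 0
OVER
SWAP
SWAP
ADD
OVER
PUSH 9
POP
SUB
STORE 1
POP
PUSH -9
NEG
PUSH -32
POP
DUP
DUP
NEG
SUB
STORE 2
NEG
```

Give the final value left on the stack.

PUSH -1  → [-1]
PUSH 3   → [-1, 3]
DUP      → [-1, 3, 3]
STORE 0  → [-1, 3]
OVER     → [-1, 3, -1]
SWAP     → [-1, -1, 3]
SWAP     → [-1, 3, -1]
ADD      → [-1, 2]
OVER     → [-1, 2, -1]
PUSH 9   → [-1, 2, -1, 9]
POP      → [-1, 2, -1]
SUB      → [-1, 3]
STORE 1  → [-1]
POP      → []
PUSH -9  → [-9]
NEG      → [9]
PUSH -32 → [9, -32]
POP      → [9]
DUP      → [9, 9]
DUP      → [9, 9, 9]
NEG      → [9, 9, -9]
SUB      → [9, 18]
STORE 2  → [9]
NEG      → [-9]

-9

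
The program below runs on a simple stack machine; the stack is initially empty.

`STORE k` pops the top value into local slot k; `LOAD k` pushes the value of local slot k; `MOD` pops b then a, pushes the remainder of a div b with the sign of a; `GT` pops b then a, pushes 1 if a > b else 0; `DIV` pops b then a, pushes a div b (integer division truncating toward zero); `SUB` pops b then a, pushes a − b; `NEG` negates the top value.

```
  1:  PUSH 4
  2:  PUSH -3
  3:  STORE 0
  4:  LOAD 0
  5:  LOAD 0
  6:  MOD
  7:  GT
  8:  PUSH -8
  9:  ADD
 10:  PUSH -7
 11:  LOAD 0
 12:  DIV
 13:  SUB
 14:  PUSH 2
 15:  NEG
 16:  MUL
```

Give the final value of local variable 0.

PUSH 4  : [4]
PUSH -3 : [4, -3]
STORE 0 : [4]
LOAD 0  : [4, -3]
LOAD 0  : [4, -3, -3]
MOD     : [4, 0]
GT      : [1]
PUSH -8 : [1, -8]
ADD     : [-7]
PUSH -7 : [-7, -7]
LOAD 0  : [-7, -7, -3]
DIV     : [-7, 2]
SUB     : [-9]
PUSH 2  : [-9, 2]
NEG     : [-9, -2]
MUL     : [18]

-3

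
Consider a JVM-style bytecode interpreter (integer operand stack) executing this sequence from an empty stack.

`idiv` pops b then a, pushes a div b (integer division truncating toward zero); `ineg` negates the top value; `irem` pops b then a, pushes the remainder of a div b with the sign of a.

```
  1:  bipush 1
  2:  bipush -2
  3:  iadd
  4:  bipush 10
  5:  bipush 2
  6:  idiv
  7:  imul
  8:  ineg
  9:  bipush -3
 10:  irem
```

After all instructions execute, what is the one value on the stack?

2

bipush 1  : [1]
bipush -2 : [1, -2]
iadd      : [-1]
bipush 10 : [-1, 10]
bipush 2  : [-1, 10, 2]
idiv      : [-1, 5]
imul      : [-5]
ineg      : [5]
bipush -3 : [5, -3]
irem      : [2]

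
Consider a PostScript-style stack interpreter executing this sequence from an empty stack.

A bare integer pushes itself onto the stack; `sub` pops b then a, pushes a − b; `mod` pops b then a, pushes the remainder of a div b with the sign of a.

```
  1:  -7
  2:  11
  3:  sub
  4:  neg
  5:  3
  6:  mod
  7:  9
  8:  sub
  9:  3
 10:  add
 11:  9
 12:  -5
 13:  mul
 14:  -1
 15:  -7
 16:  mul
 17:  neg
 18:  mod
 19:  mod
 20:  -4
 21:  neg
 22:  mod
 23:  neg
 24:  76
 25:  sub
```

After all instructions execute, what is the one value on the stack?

-76

-7  -> [-7]
11  -> [-7, 11]
sub -> [-18]
neg -> [18]
3   -> [18, 3]
mod -> [0]
9   -> [0, 9]
sub -> [-9]
3   -> [-9, 3]
add -> [-6]
9   -> [-6, 9]
-5  -> [-6, 9, -5]
mul -> [-6, -45]
-1  -> [-6, -45, -1]
-7  -> [-6, -45, -1, -7]
mul -> [-6, -45, 7]
neg -> [-6, -45, -7]
mod -> [-6, -3]
mod -> [0]
-4  -> [0, -4]
neg -> [0, 4]
mod -> [0]
neg -> [0]
76  -> [0, 76]
sub -> [-76]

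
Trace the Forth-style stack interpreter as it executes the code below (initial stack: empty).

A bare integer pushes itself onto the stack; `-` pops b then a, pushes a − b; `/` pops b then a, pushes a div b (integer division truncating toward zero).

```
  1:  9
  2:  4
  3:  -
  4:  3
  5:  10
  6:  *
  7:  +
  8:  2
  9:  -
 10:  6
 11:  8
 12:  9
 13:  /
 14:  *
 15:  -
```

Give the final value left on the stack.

9  → [9]
4  → [9, 4]
-  → [5]
3  → [5, 3]
10 → [5, 3, 10]
*  → [5, 30]
+  → [35]
2  → [35, 2]
-  → [33]
6  → [33, 6]
8  → [33, 6, 8]
9  → [33, 6, 8, 9]
/  → [33, 6, 0]
*  → [33, 0]
-  → [33]

33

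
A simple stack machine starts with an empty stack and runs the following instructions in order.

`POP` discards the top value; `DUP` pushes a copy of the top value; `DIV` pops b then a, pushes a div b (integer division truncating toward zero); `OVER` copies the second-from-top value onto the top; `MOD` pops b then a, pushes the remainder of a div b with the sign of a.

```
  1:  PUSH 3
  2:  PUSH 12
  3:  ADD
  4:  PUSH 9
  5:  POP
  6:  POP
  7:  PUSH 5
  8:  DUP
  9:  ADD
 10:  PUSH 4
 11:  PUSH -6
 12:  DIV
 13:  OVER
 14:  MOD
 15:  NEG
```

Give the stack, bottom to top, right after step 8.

[5, 5]

PUSH 3   [3]
PUSH 12  [3, 12]
ADD      [15]
PUSH 9   [15, 9]
POP      [15]
POP      []
PUSH 5   [5]
DUP      [5, 5]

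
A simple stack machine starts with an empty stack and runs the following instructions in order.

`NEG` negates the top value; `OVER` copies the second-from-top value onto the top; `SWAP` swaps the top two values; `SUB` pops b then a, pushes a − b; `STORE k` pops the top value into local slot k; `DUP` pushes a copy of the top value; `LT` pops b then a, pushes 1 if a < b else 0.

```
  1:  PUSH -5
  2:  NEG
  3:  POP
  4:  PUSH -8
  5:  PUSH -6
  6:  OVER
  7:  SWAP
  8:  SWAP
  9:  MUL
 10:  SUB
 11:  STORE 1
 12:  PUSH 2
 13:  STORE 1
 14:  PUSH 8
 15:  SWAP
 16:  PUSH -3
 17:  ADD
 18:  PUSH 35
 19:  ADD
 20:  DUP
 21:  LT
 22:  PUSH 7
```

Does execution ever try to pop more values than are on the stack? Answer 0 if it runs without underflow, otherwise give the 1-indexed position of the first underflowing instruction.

15

PUSH -5  -5
NEG      5
POP      (empty)
PUSH -8  -8
PUSH -6  -8 -6
OVER     -8 -6 -8
SWAP     -8 -8 -6
SWAP     -8 -6 -8
MUL      -8 48
SUB      -56
STORE 1  (empty)
PUSH 2   2
STORE 1  (empty)
PUSH 8   8
SWAP  — needs 2 operands, stack has 1 → underflow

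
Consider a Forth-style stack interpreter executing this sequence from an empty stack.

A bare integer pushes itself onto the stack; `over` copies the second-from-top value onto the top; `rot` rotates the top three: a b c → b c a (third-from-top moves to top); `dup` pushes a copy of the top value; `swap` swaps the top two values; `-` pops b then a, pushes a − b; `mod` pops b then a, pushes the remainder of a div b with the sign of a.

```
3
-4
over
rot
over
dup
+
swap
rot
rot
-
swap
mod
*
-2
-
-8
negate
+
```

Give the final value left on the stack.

10

3      -> [3]
-4     -> [3, -4]
over   -> [3, -4, 3]
rot    -> [-4, 3, 3]
over   -> [-4, 3, 3, 3]
dup    -> [-4, 3, 3, 3, 3]
+      -> [-4, 3, 3, 6]
swap   -> [-4, 3, 6, 3]
rot    -> [-4, 6, 3, 3]
rot    -> [-4, 3, 3, 6]
-      -> [-4, 3, -3]
swap   -> [-4, -3, 3]
mod    -> [-4, 0]
*      -> [0]
-2     -> [0, -2]
-      -> [2]
-8     -> [2, -8]
negate -> [2, 8]
+      -> [10]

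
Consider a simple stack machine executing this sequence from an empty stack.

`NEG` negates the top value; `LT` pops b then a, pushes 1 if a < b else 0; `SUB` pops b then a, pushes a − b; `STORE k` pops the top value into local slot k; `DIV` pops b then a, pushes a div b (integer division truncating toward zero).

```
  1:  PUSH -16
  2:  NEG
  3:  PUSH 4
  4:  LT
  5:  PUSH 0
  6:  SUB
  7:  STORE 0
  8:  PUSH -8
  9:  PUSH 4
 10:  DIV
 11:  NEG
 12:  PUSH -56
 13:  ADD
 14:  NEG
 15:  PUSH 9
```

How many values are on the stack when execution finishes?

PUSH -16 -> [-16]
NEG      -> [16]
PUSH 4   -> [16, 4]
LT       -> [0]
PUSH 0   -> [0, 0]
SUB      -> [0]
STORE 0  -> []
PUSH -8  -> [-8]
PUSH 4   -> [-8, 4]
DIV      -> [-2]
NEG      -> [2]
PUSH -56 -> [2, -56]
ADD      -> [-54]
NEG      -> [54]
PUSH 9   -> [54, 9]

2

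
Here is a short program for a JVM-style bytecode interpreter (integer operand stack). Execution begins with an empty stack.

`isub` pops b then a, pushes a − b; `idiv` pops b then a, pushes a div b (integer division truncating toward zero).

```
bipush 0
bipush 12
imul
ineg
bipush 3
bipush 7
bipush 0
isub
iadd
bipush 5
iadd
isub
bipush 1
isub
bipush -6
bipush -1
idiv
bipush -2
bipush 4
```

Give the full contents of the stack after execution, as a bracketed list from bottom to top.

[-16, 6, -2, 4]

bipush 0  : 0
bipush 12 : 0 12
imul      : 0
ineg      : 0
bipush 3  : 0 3
bipush 7  : 0 3 7
bipush 0  : 0 3 7 0
isub      : 0 3 7
iadd      : 0 10
bipush 5  : 0 10 5
iadd      : 0 15
isub      : -15
bipush 1  : -15 1
isub      : -16
bipush -6 : -16 -6
bipush -1 : -16 -6 -1
idiv      : -16 6
bipush -2 : -16 6 -2
bipush 4  : -16 6 -2 4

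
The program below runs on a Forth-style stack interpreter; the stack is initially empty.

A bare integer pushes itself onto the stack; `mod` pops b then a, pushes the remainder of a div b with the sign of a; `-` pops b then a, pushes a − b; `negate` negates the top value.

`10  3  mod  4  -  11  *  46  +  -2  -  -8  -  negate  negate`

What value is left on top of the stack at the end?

10     -> [10]
3      -> [10, 3]
mod    -> [1]
4      -> [1, 4]
-      -> [-3]
11     -> [-3, 11]
*      -> [-33]
46     -> [-33, 46]
+      -> [13]
-2     -> [13, -2]
-      -> [15]
-8     -> [15, -8]
-      -> [23]
negate -> [-23]
negate -> [23]

23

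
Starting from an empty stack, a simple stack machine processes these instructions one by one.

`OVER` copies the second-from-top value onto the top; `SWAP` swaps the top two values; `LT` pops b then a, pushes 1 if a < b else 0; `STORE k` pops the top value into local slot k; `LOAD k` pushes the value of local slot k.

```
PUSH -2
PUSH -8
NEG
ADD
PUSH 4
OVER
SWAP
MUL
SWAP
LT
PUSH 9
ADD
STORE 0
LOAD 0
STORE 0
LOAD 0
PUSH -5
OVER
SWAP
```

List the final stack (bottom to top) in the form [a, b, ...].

[9, 9, -5]

PUSH -2 : [-2]
PUSH -8 : [-2, -8]
NEG     : [-2, 8]
ADD     : [6]
PUSH 4  : [6, 4]
OVER    : [6, 4, 6]
SWAP    : [6, 6, 4]
MUL     : [6, 24]
SWAP    : [24, 6]
LT      : [0]
PUSH 9  : [0, 9]
ADD     : [9]
STORE 0 : []
LOAD 0  : [9]
STORE 0 : []
LOAD 0  : [9]
PUSH -5 : [9, -5]
OVER    : [9, -5, 9]
SWAP    : [9, 9, -5]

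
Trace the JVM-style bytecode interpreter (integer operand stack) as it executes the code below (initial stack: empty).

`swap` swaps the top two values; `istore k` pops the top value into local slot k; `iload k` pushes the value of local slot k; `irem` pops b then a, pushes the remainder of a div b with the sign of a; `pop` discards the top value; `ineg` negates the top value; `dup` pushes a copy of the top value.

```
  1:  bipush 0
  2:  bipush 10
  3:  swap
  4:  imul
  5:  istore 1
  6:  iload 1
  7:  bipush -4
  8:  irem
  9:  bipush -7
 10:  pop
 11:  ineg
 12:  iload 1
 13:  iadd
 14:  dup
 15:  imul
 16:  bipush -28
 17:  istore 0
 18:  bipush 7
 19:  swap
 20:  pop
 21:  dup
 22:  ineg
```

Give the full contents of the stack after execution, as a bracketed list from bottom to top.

[7, -7]

bipush 0   → [0]
bipush 10  → [0, 10]
swap       → [10, 0]
imul       → [0]
istore 1   → []
iload 1    → [0]
bipush -4  → [0, -4]
irem       → [0]
bipush -7  → [0, -7]
pop        → [0]
ineg       → [0]
iload 1    → [0, 0]
iadd       → [0]
dup        → [0, 0]
imul       → [0]
bipush -28 → [0, -28]
istore 0   → [0]
bipush 7   → [0, 7]
swap       → [7, 0]
pop        → [7]
dup        → [7, 7]
ineg       → [7, -7]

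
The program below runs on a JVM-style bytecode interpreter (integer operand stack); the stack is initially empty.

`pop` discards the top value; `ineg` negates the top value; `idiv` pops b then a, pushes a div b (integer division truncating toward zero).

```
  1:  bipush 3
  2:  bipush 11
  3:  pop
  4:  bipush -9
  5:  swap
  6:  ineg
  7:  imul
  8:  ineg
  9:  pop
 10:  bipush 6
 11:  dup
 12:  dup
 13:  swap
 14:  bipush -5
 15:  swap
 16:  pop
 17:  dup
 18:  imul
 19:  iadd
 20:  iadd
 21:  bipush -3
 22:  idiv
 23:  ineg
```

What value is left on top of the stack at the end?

12

bipush 3  : [3]
bipush 11 : [3, 11]
pop       : [3]
bipush -9 : [3, -9]
swap      : [-9, 3]
ineg      : [-9, -3]
imul      : [27]
ineg      : [-27]
pop       : []
bipush 6  : [6]
dup       : [6, 6]
dup       : [6, 6, 6]
swap      : [6, 6, 6]
bipush -5 : [6, 6, 6, -5]
swap      : [6, 6, -5, 6]
pop       : [6, 6, -5]
dup       : [6, 6, -5, -5]
imul      : [6, 6, 25]
iadd      : [6, 31]
iadd      : [37]
bipush -3 : [37, -3]
idiv      : [-12]
ineg      : [12]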